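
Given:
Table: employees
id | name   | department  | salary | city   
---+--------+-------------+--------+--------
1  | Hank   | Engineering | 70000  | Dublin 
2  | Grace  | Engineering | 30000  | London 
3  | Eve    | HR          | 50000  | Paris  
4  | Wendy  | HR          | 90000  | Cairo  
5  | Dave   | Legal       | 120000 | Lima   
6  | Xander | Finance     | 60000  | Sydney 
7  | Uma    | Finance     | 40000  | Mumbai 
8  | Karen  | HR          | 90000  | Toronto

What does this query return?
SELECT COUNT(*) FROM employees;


COUNT(*) counts all rows

8


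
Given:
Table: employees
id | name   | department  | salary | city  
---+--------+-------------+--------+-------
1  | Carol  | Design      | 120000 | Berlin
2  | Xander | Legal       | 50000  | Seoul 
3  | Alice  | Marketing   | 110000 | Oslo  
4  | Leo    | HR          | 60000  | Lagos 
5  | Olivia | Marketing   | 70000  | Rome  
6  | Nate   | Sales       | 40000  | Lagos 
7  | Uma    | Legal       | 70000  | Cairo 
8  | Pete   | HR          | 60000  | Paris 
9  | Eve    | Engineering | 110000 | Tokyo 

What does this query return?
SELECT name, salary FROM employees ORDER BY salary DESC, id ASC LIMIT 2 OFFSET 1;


Sort by salary DESC (id ASC tiebreak), then skip 1 and take 2
Rows 2 through 3

2 rows:
Alice, 110000
Eve, 110000


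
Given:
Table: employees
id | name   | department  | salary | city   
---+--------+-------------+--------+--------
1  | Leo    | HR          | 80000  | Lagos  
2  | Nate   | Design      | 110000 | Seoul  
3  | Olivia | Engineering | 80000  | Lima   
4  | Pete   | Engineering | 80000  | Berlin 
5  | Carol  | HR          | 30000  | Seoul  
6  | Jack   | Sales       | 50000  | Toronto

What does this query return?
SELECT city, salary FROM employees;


Projecting columns: city, salary

6 rows:
Lagos, 80000
Seoul, 110000
Lima, 80000
Berlin, 80000
Seoul, 30000
Toronto, 50000


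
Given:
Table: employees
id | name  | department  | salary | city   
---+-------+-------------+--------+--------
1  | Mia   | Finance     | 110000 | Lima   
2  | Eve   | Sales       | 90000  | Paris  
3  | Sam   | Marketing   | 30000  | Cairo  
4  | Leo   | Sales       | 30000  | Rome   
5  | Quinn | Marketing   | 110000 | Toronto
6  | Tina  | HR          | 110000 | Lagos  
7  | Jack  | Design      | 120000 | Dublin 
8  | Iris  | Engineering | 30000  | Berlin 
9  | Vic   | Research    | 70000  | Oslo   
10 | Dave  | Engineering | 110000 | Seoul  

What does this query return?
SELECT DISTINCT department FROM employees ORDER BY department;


All 'department' values (row order): Finance, Sales, Marketing, Sales, Marketing, HR, Design, Engineering, Research, Engineering
Removing duplicates leaves 7 unique value(s).

7 values:
Design
Engineering
Finance
HR
Marketing
Research
Sales


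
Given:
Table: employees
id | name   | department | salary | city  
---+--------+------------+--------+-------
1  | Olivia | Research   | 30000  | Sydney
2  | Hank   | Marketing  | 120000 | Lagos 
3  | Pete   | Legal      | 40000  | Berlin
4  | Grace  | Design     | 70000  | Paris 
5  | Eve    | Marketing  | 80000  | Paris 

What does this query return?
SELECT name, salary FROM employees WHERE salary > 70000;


Filtering: salary > 70000
Matching: 2 rows

2 rows:
Hank, 120000
Eve, 80000


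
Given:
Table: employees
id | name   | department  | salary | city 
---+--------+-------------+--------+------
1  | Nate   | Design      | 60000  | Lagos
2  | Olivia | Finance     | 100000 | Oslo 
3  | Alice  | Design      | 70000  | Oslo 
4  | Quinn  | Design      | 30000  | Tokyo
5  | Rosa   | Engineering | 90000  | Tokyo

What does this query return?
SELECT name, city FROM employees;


Projecting columns: name, city

5 rows:
Nate, Lagos
Olivia, Oslo
Alice, Oslo
Quinn, Tokyo
Rosa, Tokyo


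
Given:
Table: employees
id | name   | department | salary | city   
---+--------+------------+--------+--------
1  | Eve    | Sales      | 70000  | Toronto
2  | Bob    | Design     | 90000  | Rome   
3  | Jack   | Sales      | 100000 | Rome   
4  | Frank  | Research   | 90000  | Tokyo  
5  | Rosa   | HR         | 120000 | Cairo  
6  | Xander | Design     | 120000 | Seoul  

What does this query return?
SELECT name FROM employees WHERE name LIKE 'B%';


LIKE 'B%' matches names starting with 'B'
Matching: 1

1 rows:
Bob


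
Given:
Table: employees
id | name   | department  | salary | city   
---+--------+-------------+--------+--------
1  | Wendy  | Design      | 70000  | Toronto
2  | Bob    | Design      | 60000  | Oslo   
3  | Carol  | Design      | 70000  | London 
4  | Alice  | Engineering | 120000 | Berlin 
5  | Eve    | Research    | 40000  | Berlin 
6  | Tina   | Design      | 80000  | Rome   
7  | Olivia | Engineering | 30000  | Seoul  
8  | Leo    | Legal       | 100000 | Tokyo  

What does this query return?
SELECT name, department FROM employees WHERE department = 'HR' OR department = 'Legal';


Filtering: department = 'HR' OR 'Legal'
Matching: 1 rows

1 rows:
Leo, Legal


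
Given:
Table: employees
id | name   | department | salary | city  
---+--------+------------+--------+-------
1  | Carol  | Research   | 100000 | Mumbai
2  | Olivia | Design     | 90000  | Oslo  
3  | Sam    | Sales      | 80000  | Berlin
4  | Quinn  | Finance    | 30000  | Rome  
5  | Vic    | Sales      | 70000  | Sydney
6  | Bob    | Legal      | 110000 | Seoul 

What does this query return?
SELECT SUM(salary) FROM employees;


SUM(salary) = 100000 + 90000 + 80000 + 30000 + 70000 + 110000 = 480000

480000


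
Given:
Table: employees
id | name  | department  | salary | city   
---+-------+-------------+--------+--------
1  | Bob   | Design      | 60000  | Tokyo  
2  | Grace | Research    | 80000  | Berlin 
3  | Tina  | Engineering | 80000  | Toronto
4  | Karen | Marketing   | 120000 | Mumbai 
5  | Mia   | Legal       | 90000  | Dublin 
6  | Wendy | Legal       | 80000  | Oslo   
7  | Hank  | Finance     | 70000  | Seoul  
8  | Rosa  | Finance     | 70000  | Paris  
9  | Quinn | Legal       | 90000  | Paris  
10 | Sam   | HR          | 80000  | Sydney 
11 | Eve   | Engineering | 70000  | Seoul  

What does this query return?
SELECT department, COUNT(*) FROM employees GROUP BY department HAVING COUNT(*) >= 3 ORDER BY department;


Groups with count >= 3:
  Legal: 3 -> PASS
  Design: 1 -> filtered out
  Engineering: 2 -> filtered out
  Finance: 2 -> filtered out
  HR: 1 -> filtered out
  Marketing: 1 -> filtered out
  Research: 1 -> filtered out


1 groups:
Legal, 3


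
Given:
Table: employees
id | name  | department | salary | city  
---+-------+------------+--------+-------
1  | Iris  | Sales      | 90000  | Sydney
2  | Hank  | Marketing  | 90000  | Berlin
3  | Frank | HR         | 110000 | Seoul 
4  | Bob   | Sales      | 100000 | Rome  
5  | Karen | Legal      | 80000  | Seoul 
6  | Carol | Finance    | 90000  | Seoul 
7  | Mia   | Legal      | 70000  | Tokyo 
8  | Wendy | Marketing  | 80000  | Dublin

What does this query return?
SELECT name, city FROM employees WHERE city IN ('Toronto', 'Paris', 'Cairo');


Filtering: city IN ('Toronto', 'Paris', 'Cairo')
Matching: 0 rows

Empty result set (0 rows)


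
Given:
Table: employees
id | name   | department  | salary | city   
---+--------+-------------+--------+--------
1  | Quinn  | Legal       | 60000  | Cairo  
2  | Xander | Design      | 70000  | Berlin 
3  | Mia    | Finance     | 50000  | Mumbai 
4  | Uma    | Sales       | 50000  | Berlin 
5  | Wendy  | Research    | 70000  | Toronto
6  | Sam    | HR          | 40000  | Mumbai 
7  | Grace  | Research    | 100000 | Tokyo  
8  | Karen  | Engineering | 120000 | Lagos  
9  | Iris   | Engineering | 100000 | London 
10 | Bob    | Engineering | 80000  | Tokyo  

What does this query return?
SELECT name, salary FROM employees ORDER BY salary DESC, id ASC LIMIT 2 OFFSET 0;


Sort by salary DESC (id ASC tiebreak), then skip 0 and take 2
Rows 1 through 2

2 rows:
Karen, 120000
Grace, 100000


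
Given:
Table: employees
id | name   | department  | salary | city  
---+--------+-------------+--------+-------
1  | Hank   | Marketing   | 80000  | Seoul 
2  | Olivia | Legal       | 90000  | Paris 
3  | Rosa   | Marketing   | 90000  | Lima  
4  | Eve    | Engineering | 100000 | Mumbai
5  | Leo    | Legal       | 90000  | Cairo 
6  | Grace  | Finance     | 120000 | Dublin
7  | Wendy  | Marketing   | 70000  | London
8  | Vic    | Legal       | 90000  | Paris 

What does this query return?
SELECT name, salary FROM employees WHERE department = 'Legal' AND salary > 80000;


Filtering: department = 'Legal' AND salary > 80000
Matching: 3 rows

3 rows:
Olivia, 90000
Leo, 90000
Vic, 90000


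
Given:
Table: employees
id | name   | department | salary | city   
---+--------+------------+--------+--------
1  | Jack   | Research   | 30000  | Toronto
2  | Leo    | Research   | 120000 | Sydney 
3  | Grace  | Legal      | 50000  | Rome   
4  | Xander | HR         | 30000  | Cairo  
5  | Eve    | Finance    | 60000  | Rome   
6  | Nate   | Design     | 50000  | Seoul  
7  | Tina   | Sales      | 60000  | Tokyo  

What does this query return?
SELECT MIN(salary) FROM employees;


Salaries: 30000, 120000, 50000, 30000, 60000, 50000, 60000
MIN = 30000

30000


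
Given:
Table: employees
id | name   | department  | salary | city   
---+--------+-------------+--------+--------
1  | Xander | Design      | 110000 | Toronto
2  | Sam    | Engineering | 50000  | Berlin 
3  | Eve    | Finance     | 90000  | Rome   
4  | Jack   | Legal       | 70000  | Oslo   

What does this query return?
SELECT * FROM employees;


SELECT * returns all 4 rows with all columns

4 rows:
1, Xander, Design, 110000, Toronto
2, Sam, Engineering, 50000, Berlin
3, Eve, Finance, 90000, Rome
4, Jack, Legal, 70000, Oslo


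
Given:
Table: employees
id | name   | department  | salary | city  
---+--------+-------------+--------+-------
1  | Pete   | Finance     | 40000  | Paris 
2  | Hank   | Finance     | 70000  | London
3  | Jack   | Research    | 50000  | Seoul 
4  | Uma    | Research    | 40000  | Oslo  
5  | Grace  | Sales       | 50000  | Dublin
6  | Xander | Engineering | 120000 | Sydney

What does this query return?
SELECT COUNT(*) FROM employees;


COUNT(*) counts all rows

6


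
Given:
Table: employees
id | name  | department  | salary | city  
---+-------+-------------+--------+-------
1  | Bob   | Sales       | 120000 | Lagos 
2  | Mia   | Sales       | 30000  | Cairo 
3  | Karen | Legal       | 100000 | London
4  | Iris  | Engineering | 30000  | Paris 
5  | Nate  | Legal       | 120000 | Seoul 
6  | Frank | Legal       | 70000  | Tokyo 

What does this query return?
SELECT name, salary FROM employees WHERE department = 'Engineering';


Filtering: department = 'Engineering'
Matching rows: 1

1 rows:
Iris, 30000


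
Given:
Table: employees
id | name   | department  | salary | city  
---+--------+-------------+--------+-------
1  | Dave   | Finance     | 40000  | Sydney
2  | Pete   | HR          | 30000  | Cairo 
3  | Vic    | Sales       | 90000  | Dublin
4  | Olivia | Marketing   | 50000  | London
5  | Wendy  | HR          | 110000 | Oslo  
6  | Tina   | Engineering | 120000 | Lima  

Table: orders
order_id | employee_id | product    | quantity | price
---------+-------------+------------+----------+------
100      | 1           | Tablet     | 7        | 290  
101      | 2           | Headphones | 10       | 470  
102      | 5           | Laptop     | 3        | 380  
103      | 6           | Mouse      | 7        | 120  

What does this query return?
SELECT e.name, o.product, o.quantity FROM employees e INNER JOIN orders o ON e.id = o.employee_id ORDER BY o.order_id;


Joining employees.id = orders.employee_id:
  employee Dave (id=1) -> order Tablet
  employee Pete (id=2) -> order Headphones
  employee Wendy (id=5) -> order Laptop
  employee Tina (id=6) -> order Mouse


4 rows:
Dave, Tablet, 7
Pete, Headphones, 10
Wendy, Laptop, 3
Tina, Mouse, 7


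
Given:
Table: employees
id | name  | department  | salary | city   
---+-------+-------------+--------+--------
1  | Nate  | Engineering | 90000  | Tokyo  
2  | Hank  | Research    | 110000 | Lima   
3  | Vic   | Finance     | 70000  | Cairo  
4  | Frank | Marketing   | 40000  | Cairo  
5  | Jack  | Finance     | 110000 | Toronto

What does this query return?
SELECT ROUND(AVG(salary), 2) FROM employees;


SUM(salary) = 420000
COUNT = 5
ROUND(AVG, 2) = ROUND(420000 / 5, 2) = 84000.0

84000.0


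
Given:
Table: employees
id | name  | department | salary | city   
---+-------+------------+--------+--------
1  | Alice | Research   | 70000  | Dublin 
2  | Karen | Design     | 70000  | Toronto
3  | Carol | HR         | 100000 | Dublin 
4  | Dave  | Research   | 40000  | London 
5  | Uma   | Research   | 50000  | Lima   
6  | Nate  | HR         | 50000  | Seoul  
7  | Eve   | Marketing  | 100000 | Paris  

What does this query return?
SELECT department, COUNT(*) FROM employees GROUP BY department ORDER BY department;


Assigning each row to its department group:
  Alice -> Research
  Karen -> Design
  Carol -> HR
  Dave -> Research
  Uma -> Research
  Nate -> HR
  Eve -> Marketing


4 groups:
Design, 1
HR, 2
Marketing, 1
Research, 3


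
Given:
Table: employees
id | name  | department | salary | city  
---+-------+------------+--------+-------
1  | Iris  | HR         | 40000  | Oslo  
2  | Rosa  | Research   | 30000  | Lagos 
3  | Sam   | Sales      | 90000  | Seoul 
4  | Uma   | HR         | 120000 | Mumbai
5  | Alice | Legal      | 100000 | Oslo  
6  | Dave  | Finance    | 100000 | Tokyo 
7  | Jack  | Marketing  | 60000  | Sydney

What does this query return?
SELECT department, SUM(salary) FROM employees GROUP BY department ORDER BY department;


Summing salary within each department:
  Finance: 100000 = 100000
  HR: 40000 + 120000 = 160000
  Legal: 100000 = 100000
  Marketing: 60000 = 60000
  Research: 30000 = 30000
  Sales: 90000 = 90000


6 groups:
Finance, 100000
HR, 160000
Legal, 100000
Marketing, 60000
Research, 30000
Sales, 90000


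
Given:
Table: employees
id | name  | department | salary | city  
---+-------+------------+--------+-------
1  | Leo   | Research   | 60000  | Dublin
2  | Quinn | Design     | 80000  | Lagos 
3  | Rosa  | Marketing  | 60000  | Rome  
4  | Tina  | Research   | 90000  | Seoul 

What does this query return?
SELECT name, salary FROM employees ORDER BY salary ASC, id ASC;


Sorting by salary ASC, then id ASC for ties

4 rows:
Leo, 60000
Rosa, 60000
Quinn, 80000
Tina, 90000


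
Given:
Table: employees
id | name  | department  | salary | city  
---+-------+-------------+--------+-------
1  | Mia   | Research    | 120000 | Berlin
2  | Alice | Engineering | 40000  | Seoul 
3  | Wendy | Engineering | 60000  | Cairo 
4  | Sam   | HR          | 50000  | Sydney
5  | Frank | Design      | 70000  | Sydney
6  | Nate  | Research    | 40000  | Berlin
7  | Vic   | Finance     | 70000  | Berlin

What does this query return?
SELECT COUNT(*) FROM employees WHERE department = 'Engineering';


Counting rows where department = 'Engineering'
  Alice -> MATCH
  Wendy -> MATCH


2


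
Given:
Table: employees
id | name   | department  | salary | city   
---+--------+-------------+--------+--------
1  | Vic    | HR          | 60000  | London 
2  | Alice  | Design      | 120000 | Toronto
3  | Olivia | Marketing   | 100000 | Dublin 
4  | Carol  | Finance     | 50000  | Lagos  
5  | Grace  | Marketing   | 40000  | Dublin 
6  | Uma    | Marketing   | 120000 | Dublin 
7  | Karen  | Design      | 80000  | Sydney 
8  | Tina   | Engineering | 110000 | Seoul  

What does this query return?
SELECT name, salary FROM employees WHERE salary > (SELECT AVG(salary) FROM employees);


Subquery: AVG(salary) = 85000.0
Filtering: salary > 85000.0
  Alice (120000) -> MATCH
  Olivia (100000) -> MATCH
  Uma (120000) -> MATCH
  Tina (110000) -> MATCH


4 rows:
Alice, 120000
Olivia, 100000
Uma, 120000
Tina, 110000


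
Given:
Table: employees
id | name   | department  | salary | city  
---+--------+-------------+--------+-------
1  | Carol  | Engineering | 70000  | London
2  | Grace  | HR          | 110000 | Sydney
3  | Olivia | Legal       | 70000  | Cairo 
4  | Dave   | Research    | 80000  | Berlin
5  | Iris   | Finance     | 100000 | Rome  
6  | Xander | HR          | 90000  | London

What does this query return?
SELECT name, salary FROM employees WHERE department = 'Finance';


Filtering: department = 'Finance'
Matching rows: 1

1 rows:
Iris, 100000


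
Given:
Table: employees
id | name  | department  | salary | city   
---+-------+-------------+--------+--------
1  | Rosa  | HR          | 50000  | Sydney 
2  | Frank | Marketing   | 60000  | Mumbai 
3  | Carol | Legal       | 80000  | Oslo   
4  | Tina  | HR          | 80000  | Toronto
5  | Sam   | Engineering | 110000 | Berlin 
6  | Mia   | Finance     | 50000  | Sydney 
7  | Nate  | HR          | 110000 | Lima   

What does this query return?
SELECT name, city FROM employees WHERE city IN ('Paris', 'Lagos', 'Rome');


Filtering: city IN ('Paris', 'Lagos', 'Rome')
Matching: 0 rows

Empty result set (0 rows)


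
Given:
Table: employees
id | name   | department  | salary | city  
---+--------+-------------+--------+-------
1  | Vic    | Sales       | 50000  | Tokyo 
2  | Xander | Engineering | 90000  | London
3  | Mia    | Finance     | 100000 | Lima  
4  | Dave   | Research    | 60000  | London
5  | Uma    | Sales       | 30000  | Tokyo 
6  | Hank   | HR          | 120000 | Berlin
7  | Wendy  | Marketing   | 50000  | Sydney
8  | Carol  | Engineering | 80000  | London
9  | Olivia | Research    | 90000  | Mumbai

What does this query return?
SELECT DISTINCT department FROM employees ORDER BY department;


All 'department' values (row order): Sales, Engineering, Finance, Research, Sales, HR, Marketing, Engineering, Research
Removing duplicates leaves 6 unique value(s).

6 values:
Engineering
Finance
HR
Marketing
Research
Sales


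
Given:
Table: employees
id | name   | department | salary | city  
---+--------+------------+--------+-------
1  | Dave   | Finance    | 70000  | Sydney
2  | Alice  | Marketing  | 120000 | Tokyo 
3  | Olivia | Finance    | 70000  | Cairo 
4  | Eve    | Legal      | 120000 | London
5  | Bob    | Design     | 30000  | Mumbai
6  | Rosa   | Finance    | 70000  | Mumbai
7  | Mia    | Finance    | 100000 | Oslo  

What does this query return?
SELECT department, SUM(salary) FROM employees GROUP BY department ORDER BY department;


Summing salary within each department:
  Design: 30000 = 30000
  Finance: 70000 + 70000 + 70000 + 100000 = 310000
  Legal: 120000 = 120000
  Marketing: 120000 = 120000


4 groups:
Design, 30000
Finance, 310000
Legal, 120000
Marketing, 120000


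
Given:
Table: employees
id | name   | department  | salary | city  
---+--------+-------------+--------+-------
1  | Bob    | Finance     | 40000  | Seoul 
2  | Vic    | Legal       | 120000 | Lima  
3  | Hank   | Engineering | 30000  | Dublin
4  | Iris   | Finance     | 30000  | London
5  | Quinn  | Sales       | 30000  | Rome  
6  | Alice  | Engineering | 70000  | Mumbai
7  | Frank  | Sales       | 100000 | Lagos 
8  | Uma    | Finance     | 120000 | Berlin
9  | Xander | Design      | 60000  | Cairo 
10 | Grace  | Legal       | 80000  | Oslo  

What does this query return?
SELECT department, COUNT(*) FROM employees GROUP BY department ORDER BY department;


Assigning each row to its department group:
  Bob -> Finance
  Vic -> Legal
  Hank -> Engineering
  Iris -> Finance
  Quinn -> Sales
  Alice -> Engineering
  Frank -> Sales
  Uma -> Finance
  Xander -> Design
  Grace -> Legal


5 groups:
Design, 1
Engineering, 2
Finance, 3
Legal, 2
Sales, 2


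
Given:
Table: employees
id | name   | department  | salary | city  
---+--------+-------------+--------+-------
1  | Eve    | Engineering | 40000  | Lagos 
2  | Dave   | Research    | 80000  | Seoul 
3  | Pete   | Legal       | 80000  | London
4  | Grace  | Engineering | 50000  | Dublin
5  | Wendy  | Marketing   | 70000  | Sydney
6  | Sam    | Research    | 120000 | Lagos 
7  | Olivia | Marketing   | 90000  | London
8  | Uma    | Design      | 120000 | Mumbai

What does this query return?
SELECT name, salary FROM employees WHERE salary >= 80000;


Filtering: salary >= 80000
Matching: 5 rows

5 rows:
Dave, 80000
Pete, 80000
Sam, 120000
Olivia, 90000
Uma, 120000


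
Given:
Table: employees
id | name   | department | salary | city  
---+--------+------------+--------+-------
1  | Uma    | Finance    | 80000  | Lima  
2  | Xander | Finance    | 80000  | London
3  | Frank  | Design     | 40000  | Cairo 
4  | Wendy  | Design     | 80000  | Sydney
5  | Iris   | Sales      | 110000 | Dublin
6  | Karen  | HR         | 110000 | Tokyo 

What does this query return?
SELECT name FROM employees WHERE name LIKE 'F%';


LIKE 'F%' matches names starting with 'F'
Matching: 1

1 rows:
Frank


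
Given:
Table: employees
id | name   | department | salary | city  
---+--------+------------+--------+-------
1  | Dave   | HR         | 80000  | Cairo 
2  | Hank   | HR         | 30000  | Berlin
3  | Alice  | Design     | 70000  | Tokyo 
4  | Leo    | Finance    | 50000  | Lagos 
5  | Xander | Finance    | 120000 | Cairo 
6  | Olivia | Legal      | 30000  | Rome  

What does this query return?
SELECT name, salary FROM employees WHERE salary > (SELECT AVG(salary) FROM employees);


Subquery: AVG(salary) = 63333.33
Filtering: salary > 63333.33
  Dave (80000) -> MATCH
  Alice (70000) -> MATCH
  Xander (120000) -> MATCH


3 rows:
Dave, 80000
Alice, 70000
Xander, 120000


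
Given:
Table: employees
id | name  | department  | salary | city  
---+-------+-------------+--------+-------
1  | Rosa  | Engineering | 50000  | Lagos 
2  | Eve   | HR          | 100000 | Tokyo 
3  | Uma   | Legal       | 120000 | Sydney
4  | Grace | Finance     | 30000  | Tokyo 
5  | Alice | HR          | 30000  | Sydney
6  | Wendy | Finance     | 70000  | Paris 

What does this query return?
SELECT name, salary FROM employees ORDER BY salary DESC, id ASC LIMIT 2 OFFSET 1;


Sort by salary DESC (id ASC tiebreak), then skip 1 and take 2
Rows 2 through 3

2 rows:
Eve, 100000
Wendy, 70000


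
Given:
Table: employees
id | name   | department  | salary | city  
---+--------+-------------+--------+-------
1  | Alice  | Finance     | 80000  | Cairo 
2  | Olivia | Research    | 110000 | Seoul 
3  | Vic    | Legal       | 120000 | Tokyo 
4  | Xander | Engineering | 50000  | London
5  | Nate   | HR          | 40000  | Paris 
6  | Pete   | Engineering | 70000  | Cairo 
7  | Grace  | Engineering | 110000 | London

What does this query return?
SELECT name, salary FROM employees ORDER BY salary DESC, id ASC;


Sorting by salary DESC, then id ASC for ties

7 rows:
Vic, 120000
Olivia, 110000
Grace, 110000
Alice, 80000
Pete, 70000
Xander, 50000
Nate, 40000


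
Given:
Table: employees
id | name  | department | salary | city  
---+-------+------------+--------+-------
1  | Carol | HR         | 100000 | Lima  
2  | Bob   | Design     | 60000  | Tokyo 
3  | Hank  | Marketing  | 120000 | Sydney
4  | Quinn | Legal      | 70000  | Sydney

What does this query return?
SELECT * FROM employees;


SELECT * returns all 4 rows with all columns

4 rows:
1, Carol, HR, 100000, Lima
2, Bob, Design, 60000, Tokyo
3, Hank, Marketing, 120000, Sydney
4, Quinn, Legal, 70000, Sydney


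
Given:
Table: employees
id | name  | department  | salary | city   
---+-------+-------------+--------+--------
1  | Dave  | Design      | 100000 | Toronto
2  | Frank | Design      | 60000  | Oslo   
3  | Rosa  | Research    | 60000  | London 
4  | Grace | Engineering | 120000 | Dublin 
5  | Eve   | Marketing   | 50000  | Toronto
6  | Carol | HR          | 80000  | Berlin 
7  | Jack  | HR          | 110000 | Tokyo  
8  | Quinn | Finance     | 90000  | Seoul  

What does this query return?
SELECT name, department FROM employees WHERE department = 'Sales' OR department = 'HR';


Filtering: department = 'Sales' OR 'HR'
Matching: 2 rows

2 rows:
Carol, HR
Jack, HR


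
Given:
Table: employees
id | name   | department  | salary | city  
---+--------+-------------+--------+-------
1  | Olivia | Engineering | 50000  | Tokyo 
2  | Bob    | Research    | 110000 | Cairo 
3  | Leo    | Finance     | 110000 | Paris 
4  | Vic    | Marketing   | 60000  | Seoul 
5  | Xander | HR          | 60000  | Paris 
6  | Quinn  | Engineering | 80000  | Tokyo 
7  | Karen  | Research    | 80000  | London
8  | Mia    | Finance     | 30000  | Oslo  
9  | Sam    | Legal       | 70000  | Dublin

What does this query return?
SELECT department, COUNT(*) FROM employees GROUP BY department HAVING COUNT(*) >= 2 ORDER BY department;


Groups with count >= 2:
  Engineering: 2 -> PASS
  Finance: 2 -> PASS
  Research: 2 -> PASS
  HR: 1 -> filtered out
  Legal: 1 -> filtered out
  Marketing: 1 -> filtered out


3 groups:
Engineering, 2
Finance, 2
Research, 2


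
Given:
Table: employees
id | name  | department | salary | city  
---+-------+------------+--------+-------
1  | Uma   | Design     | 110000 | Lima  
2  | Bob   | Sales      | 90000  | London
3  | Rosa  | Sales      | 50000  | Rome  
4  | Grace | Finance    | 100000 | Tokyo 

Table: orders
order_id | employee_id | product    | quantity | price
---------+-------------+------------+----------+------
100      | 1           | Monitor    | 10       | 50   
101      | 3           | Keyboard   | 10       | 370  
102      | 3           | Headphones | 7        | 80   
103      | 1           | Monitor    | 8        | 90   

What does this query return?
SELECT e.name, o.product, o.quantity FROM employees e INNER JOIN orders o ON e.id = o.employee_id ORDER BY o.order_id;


Joining employees.id = orders.employee_id:
  employee Uma (id=1) -> order Monitor
  employee Rosa (id=3) -> order Keyboard
  employee Rosa (id=3) -> order Headphones
  employee Uma (id=1) -> order Monitor


4 rows:
Uma, Monitor, 10
Rosa, Keyboard, 10
Rosa, Headphones, 7
Uma, Monitor, 8


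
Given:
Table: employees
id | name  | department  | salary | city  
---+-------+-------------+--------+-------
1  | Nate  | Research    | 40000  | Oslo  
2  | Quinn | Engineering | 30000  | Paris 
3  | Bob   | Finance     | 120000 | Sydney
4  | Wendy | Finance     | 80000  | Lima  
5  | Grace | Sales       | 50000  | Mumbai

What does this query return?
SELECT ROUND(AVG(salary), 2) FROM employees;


SUM(salary) = 320000
COUNT = 5
ROUND(AVG, 2) = ROUND(320000 / 5, 2) = 64000.0

64000.0


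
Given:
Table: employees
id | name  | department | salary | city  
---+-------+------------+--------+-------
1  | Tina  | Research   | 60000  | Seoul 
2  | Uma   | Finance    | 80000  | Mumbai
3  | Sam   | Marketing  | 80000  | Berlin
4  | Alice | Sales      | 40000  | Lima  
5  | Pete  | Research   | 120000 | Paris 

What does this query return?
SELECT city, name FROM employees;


Projecting columns: city, name

5 rows:
Seoul, Tina
Mumbai, Uma
Berlin, Sam
Lima, Alice
Paris, Pete


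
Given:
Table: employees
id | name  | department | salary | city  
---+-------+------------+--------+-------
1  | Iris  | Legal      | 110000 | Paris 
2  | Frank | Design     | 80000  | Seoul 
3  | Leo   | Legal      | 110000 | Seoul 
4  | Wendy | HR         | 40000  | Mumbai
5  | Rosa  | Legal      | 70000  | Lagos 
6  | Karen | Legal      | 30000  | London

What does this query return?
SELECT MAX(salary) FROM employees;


Salaries: 110000, 80000, 110000, 40000, 70000, 30000
MAX = 110000

110000


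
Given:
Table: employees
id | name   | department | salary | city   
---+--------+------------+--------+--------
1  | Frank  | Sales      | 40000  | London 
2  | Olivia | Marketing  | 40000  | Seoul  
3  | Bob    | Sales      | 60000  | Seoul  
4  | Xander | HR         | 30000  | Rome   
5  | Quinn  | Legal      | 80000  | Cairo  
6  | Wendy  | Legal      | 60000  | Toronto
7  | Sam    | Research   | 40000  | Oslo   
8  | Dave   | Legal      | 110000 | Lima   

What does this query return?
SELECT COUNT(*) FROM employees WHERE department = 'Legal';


Counting rows where department = 'Legal'
  Quinn -> MATCH
  Wendy -> MATCH
  Dave -> MATCH


3


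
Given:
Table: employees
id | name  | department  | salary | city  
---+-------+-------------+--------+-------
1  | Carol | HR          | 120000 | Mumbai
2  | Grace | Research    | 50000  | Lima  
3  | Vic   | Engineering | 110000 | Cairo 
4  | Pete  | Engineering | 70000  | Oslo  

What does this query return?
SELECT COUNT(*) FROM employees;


COUNT(*) counts all rows

4


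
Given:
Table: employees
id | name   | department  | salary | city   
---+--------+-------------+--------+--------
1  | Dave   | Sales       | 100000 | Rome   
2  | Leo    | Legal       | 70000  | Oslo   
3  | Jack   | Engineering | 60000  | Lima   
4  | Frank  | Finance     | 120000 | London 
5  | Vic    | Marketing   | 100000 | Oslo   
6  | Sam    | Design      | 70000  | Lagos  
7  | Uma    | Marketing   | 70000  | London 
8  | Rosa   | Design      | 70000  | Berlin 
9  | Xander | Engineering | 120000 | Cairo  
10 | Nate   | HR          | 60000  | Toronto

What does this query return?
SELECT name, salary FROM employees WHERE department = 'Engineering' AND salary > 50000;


Filtering: department = 'Engineering' AND salary > 50000
Matching: 2 rows

2 rows:
Jack, 60000
Xander, 120000


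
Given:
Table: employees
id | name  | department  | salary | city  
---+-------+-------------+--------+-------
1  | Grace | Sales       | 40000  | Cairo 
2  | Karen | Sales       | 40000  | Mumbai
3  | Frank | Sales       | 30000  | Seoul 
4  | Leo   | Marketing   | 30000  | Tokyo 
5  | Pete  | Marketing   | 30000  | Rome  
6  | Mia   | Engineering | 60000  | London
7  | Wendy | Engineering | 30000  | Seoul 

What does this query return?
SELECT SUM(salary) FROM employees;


SUM(salary) = 40000 + 40000 + 30000 + 30000 + 30000 + 60000 + 30000 = 260000

260000


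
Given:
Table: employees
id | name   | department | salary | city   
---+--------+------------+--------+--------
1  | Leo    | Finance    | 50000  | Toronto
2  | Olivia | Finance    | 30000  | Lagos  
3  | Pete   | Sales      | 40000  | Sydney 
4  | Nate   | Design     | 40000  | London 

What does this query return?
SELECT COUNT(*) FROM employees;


COUNT(*) counts all rows

4


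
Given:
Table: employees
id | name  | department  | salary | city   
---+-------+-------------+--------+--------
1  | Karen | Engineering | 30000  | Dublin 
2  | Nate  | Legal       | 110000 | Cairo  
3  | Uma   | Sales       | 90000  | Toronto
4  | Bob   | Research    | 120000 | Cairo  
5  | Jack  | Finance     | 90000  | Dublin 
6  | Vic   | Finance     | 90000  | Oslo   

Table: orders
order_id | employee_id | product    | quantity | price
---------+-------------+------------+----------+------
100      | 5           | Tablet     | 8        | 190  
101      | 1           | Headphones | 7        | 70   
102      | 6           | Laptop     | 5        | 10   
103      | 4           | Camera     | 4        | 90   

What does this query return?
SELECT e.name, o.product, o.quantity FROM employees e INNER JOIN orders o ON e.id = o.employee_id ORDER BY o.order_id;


Joining employees.id = orders.employee_id:
  employee Jack (id=5) -> order Tablet
  employee Karen (id=1) -> order Headphones
  employee Vic (id=6) -> order Laptop
  employee Bob (id=4) -> order Camera


4 rows:
Jack, Tablet, 8
Karen, Headphones, 7
Vic, Laptop, 5
Bob, Camera, 4


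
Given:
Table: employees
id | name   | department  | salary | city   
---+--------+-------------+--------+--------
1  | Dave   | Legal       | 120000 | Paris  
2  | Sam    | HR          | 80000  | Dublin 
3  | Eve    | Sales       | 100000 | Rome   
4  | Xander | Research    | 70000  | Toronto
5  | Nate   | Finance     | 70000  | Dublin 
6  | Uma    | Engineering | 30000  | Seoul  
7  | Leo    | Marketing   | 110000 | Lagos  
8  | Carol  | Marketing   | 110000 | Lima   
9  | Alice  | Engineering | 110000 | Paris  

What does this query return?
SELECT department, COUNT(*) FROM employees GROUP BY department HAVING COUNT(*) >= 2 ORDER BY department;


Groups with count >= 2:
  Engineering: 2 -> PASS
  Marketing: 2 -> PASS
  Finance: 1 -> filtered out
  HR: 1 -> filtered out
  Legal: 1 -> filtered out
  Research: 1 -> filtered out
  Sales: 1 -> filtered out


2 groups:
Engineering, 2
Marketing, 2


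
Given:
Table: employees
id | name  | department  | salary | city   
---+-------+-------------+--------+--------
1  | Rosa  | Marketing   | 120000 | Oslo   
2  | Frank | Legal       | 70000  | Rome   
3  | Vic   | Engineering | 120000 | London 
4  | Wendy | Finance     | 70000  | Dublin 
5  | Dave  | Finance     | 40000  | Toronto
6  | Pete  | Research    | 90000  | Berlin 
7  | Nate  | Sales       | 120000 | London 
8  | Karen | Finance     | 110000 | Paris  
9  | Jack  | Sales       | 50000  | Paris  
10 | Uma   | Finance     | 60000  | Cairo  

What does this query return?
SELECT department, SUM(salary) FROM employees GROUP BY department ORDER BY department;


Summing salary within each department:
  Engineering: 120000 = 120000
  Finance: 70000 + 40000 + 110000 + 60000 = 280000
  Legal: 70000 = 70000
  Marketing: 120000 = 120000
  Research: 90000 = 90000
  Sales: 120000 + 50000 = 170000


6 groups:
Engineering, 120000
Finance, 280000
Legal, 70000
Marketing, 120000
Research, 90000
Sales, 170000


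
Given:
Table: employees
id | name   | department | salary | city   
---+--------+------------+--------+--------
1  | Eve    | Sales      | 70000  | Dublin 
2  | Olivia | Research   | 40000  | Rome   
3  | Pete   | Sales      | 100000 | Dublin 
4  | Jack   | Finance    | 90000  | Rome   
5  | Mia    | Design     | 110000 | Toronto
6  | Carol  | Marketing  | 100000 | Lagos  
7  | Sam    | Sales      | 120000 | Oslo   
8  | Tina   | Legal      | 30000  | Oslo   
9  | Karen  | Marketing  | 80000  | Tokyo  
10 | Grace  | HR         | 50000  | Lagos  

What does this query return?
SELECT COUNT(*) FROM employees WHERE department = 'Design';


Counting rows where department = 'Design'
  Mia -> MATCH


1


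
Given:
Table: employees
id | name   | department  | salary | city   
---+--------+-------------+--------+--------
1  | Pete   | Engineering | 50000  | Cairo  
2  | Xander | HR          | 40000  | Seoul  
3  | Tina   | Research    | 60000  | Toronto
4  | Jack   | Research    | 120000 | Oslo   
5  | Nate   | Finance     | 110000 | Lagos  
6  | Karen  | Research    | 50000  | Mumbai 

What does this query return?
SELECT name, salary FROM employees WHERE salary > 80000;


Filtering: salary > 80000
Matching: 2 rows

2 rows:
Jack, 120000
Nate, 110000


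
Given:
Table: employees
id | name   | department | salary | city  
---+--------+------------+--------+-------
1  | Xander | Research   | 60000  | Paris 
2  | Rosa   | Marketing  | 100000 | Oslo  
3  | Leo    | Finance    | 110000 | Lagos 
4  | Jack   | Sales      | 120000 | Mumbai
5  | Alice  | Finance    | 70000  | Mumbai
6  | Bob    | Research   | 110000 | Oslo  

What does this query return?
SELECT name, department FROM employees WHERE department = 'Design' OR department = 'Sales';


Filtering: department = 'Design' OR 'Sales'
Matching: 1 rows

1 rows:
Jack, Sales


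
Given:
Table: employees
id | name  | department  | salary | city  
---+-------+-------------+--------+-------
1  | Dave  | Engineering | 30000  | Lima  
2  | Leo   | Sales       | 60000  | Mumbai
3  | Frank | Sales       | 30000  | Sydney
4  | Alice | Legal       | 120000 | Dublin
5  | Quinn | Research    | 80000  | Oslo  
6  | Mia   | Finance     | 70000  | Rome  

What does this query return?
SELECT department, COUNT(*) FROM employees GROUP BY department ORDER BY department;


Assigning each row to its department group:
  Dave -> Engineering
  Leo -> Sales
  Frank -> Sales
  Alice -> Legal
  Quinn -> Research
  Mia -> Finance


5 groups:
Engineering, 1
Finance, 1
Legal, 1
Research, 1
Sales, 2


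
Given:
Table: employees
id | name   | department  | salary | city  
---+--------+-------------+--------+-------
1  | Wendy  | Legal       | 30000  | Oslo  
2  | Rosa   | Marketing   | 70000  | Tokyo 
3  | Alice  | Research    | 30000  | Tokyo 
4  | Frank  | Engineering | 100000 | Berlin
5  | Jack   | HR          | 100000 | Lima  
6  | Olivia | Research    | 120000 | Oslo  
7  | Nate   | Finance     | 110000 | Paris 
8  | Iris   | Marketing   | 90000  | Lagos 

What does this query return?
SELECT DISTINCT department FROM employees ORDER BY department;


All 'department' values (row order): Legal, Marketing, Research, Engineering, HR, Research, Finance, Marketing
Removing duplicates leaves 6 unique value(s).

6 values:
Engineering
Finance
HR
Legal
Marketing
Research


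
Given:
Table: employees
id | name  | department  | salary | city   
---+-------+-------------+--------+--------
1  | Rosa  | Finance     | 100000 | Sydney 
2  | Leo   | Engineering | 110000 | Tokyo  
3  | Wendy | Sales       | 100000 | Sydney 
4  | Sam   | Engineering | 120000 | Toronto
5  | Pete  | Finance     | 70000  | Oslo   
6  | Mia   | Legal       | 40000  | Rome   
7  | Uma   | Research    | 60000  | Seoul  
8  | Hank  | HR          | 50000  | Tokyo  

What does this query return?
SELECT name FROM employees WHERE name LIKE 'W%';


LIKE 'W%' matches names starting with 'W'
Matching: 1

1 rows:
Wendy


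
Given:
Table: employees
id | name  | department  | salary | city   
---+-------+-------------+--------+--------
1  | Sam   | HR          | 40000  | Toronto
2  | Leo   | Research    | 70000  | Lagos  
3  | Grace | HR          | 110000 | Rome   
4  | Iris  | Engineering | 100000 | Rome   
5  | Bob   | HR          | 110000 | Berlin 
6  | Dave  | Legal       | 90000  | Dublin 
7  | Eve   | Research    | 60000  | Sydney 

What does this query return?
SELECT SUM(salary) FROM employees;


SUM(salary) = 40000 + 70000 + 110000 + 100000 + 110000 + 90000 + 60000 = 580000

580000


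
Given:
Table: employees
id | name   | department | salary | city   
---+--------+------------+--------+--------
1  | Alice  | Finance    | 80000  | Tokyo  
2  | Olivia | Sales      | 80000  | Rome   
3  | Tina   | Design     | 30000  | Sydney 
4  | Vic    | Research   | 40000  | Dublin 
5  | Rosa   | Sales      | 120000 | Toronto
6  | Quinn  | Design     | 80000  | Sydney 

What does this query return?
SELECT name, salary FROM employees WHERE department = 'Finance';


Filtering: department = 'Finance'
Matching rows: 1

1 rows:
Alice, 80000


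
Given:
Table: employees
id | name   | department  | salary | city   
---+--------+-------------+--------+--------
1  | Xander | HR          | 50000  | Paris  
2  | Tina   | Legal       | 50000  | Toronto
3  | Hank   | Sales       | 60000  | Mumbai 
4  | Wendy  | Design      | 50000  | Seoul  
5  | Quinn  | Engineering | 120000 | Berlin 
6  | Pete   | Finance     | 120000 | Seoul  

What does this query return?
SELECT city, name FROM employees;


Projecting columns: city, name

6 rows:
Paris, Xander
Toronto, Tina
Mumbai, Hank
Seoul, Wendy
Berlin, Quinn
Seoul, Pete


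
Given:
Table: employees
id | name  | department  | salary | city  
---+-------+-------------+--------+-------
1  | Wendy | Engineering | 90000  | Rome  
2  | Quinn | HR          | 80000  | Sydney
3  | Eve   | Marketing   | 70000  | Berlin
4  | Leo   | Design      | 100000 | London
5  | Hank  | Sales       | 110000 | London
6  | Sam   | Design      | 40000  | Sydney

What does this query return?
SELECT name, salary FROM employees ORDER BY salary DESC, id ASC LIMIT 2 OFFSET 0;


Sort by salary DESC (id ASC tiebreak), then skip 0 and take 2
Rows 1 through 2

2 rows:
Hank, 110000
Leo, 100000


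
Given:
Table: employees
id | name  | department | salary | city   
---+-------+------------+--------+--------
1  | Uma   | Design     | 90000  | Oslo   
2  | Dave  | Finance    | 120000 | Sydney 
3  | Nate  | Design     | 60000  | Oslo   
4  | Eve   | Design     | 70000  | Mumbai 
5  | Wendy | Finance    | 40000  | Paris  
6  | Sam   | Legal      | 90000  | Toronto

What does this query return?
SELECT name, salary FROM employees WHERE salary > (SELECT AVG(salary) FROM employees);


Subquery: AVG(salary) = 78333.33
Filtering: salary > 78333.33
  Uma (90000) -> MATCH
  Dave (120000) -> MATCH
  Sam (90000) -> MATCH


3 rows:
Uma, 90000
Dave, 120000
Sam, 90000
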